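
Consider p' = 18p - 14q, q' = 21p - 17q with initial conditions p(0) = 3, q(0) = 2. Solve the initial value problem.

p(t) = 5e^(4t) - 2e^(-3t), q(t) = 5e^(4t) - 3e^(-3t)

Coefficient matrix A = [[18, -14], [21, -17]].
Characteristic polynomial det(A - λI) = λ^2 - λ - 12 = 0.
Eigenvalues λ = -3, 4.
For λ=-3: (A-λI) row 1 is [21, -14], so an eigenvector is (2, 3).
For λ=4: (A-λI) row 1 is [14, -14], so an eigenvector is (-1, -1).
General solution: C_1e^(-3t)(2,3) + C_2e^(4t)(-1,-1).
Applying p(0)=3, q(0)=2 gives C_1=-1, C_2=-5.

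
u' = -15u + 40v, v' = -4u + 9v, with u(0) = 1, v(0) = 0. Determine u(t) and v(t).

Coefficient matrix A = [[-15, 40], [-4, 9]].
Characteristic polynomial det(A - λI) = λ^2 + 6λ + 25 = 0.
Eigenvalues λ = -3 ± 4i (complex conjugate pair).
For λ=-3+4i: an eigenvector is (-1,0) - i(3,1) = (-1 - 3i, 0 - i).
A real fundamental pair from Re and Im of e^((-3+4i)t)v: X_1 = e^(-3t)(cos(4t)·(-1,0) + sin(4t)·(3,1)), X_2 = e^(-3t)(sin(4t)·(-1,0) - cos(4t)·(3,1)).
General solution: C_1X_1 + C_2X_2.
Applying u(0)=1, v(0)=0 gives C_1=-1, C_2=0.

u(t) = -3e^(-3t)sin(4t) + e^(-3t)cos(4t), v(t) = -e^(-3t)sin(4t)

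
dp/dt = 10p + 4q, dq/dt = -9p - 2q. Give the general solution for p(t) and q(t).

Coefficient matrix A = [[10, 4], [-9, -2]].
Characteristic polynomial det(A - λI) = λ^2 - 8λ + 16 = 0.
Single eigenvalue λ = 4 with algebraic multiplicity 2.
Eigenvector v = (-2,3); generalized eigenvector w with (A-λI)w=v is (-1,1).
General solution: e^(4t)[c_1·v + c_2·(t·v + w)].

p(t) = -2c_1e^(4t) - 2c_2te^(4t) - c_2e^(4t), q(t) = 3c_1e^(4t) + 3c_2te^(4t) + c_2e^(4t)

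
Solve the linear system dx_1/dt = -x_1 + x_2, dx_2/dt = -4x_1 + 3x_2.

x_1(t) = -C_1e^(t) - C_2te^(t) + 2C_2e^(t), x_2(t) = -2C_1e^(t) - 2C_2te^(t) + 3C_2e^(t)

Coefficient matrix A = [[-1, 1], [-4, 3]].
Characteristic polynomial det(A - λI) = λ^2 - 2λ + 1 = 0.
Single eigenvalue λ = 1 with algebraic multiplicity 2.
Eigenvector v = (-1,-2); generalized eigenvector w with (A-λI)w=v is (2,3).
General solution: e^(t)[C_1·v + C_2·(t·v + w)].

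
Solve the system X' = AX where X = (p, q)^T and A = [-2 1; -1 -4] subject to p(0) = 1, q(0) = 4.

p(t) = 5te^(-3t) + e^(-3t), q(t) = -5te^(-3t) + 4e^(-3t)

Coefficient matrix A = [[-2, 1], [-1, -4]].
Characteristic polynomial det(A - λI) = λ^2 + 6λ + 9 = 0.
Single eigenvalue λ = -3 with algebraic multiplicity 2.
Eigenvector v = (1,-1); generalized eigenvector w with (A-λI)w=v is (1,0).
General solution: e^(-3t)[K_1·v + K_2·(t·v + w)].
Applying p(0)=1, q(0)=4 gives K_1=-4, K_2=5.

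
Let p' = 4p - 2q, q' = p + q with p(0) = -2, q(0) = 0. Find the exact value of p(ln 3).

A = [[4,-2],[1,1]]; eigenvalues λ = 2, 3.
Eigenvectors: (1,1) for λ=2, (-2,-1) for λ=3.
From the initial condition, c_1 = 2, c_2 = 2.
p(ln 3) = (2)(3^2)(1) + (2)(3^3)(-2) = -90.

-90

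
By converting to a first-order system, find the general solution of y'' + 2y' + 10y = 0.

y(t) = C_1e^(-t)cos(3t) + C_2e^(-t)sin(3t)

Let x_1 = y, x_2 = y'. Then x_1' = x_2 and x_2' = -10x_1 - 2x_2.
A = [[0,1],[-10,-2]]; det(A-λI) = λ^2 + 2λ + 10.
Eigenvalues λ = -1 ± 3i.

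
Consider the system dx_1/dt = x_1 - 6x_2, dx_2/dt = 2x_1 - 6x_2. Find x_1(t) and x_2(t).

x_1(t) = 2c_1e^(-2t) - 3c_2e^(-3t), x_2(t) = c_1e^(-2t) - 2c_2e^(-3t)

Coefficient matrix A = [[1, -6], [2, -6]].
Characteristic polynomial det(A - λI) = λ^2 + 5λ + 6 = 0.
Eigenvalues λ = -2, -3.
For λ=-2: (A-λI) row 1 is [3, -6], so an eigenvector is (2, 1).
For λ=-3: (A-λI) row 1 is [4, -6], so an eigenvector is (-3, -2).
General solution: c_1e^(-2t)(2,1) + c_2e^(-3t)(-3,-2).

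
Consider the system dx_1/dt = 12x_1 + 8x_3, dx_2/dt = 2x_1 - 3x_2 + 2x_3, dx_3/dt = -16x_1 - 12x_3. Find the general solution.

x_1(t) = -C_1e^(-4t) + C_3e^(4t), x_2(t) = -2C_1e^(-4t) + C_2e^(-3t), x_3(t) = 2C_1e^(-4t) - C_3e^(4t)

Coefficient matrix A = [[12, 0, 8], [2, -3, 2], [-16, 0, -12]].
det(A - λI) = 0 gives eigenvalues λ = -4, -3, 4.
For λ=-4: eigenvector (-1,-2,2).
For λ=-3: eigenvector (0,1,0).
For λ=4: eigenvector (1,0,-1).
General solution: C_1e^(-4t)(-1,-2,2) + C_2e^(-3t)(0,1,0) + C_3e^(4t)(1,0,-1).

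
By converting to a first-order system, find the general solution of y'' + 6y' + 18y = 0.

y(t) = C_1e^(-3t)cos(3t) + C_2e^(-3t)sin(3t)

Let x_1 = y, x_2 = y'. Then x_1' = x_2 and x_2' = -18x_1 - 6x_2.
A = [[0,1],[-18,-6]]; det(A-λI) = λ^2 + 6λ + 18.
Eigenvalues λ = -3 ± 3i.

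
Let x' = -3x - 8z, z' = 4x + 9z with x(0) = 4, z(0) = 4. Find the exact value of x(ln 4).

-12224

A = [[-3,-8],[4,9]]; eigenvalues λ = 5, 1.
Eigenvectors: (-1,1) for λ=5, (-2,1) for λ=1.
From the initial condition, c_1 = 12, c_2 = -8.
x(ln 4) = (12)(4^5)(-1) + (-8)(4^1)(-2) = -12224.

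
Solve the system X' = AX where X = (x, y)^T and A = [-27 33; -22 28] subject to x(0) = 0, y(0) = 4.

x(t) = 12e^(6t) - 12e^(-5t), y(t) = 12e^(6t) - 8e^(-5t)

Coefficient matrix A = [[-27, 33], [-22, 28]].
Characteristic polynomial det(A - λI) = λ^2 - λ - 30 = 0.
Eigenvalues λ = 6, -5.
For λ=6: (A-λI) row 1 is [-33, 33], so an eigenvector is (1, 1).
For λ=-5: (A-λI) row 1 is [-22, 33], so an eigenvector is (3, 2).
General solution: C_1e^(6t)(1,1) + C_2e^(-5t)(3,2).
Applying x(0)=0, y(0)=4 gives C_1=12, C_2=-4.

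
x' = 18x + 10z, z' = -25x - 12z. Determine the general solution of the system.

x(t) = -c_1e^(3t)sin(5t) + c_1e^(3t)cos(5t) + c_2e^(3t)sin(5t) + c_2e^(3t)cos(5t), z(t) = c_1e^(3t)sin(5t) - 2c_1e^(3t)cos(5t) - 2c_2e^(3t)sin(5t) - c_2e^(3t)cos(5t)

Coefficient matrix A = [[18, 10], [-25, -12]].
Characteristic polynomial det(A - λI) = λ^2 - 6λ + 34 = 0.
Eigenvalues λ = 3 ± 5i (complex conjugate pair).
For λ=3+5i: an eigenvector is (1,-2) - i(-1,1) = (1 + i, -2 - i).
A real fundamental pair from Re and Im of e^((3+5i)t)v: X_1 = e^(3t)(cos(5t)·(1,-2) + sin(5t)·(-1,1)), X_2 = e^(3t)(sin(5t)·(1,-2) - cos(5t)·(-1,1)).
General solution: c_1X_1 + c_2X_2.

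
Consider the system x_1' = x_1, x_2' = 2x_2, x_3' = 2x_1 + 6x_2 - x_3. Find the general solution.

Coefficient matrix A = [[1, 0, 0], [0, 2, 0], [2, 6, -1]].
det(A - λI) = 0 gives eigenvalues λ = 1, 2, -1.
For λ=1: eigenvector (1,0,1).
For λ=2: eigenvector (0,1,2).
For λ=-1: eigenvector (0,0,-1).
General solution: c_1e^(t)(1,0,1) + c_2e^(2t)(0,1,2) + c_3e^(-t)(0,0,-1).

x_1(t) = c_1e^(t), x_2(t) = c_2e^(2t), x_3(t) = c_1e^(t) + 2c_2e^(2t) - c_3e^(-t)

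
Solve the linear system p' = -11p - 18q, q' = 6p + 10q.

Coefficient matrix A = [[-11, -18], [6, 10]].
Characteristic polynomial det(A - λI) = λ^2 + λ - 2 = 0.
Eigenvalues λ = -2, 1.
For λ=-2: (A-λI) row 1 is [-9, -18], so an eigenvector is (-2, 1).
For λ=1: (A-λI) row 1 is [-12, -18], so an eigenvector is (-3, 2).
General solution: C_1e^(-2t)(-2,1) + C_2e^(t)(-3,2).

p(t) = -2C_1e^(-2t) - 3C_2e^(t), q(t) = C_1e^(-2t) + 2C_2e^(t)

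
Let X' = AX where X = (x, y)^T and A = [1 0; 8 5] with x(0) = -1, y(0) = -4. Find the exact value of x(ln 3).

A = [[1,0],[8,5]]; eigenvalues λ = 1, 5.
Eigenvectors: (-1,2) for λ=1, (0,-1) for λ=5.
From the initial condition, c_1 = 1, c_2 = 6.
x(ln 3) = (1)(3^1)(-1) + (6)(3^5)(0) = -3.

-3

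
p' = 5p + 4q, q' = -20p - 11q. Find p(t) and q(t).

p(t) = -C_1e^(-3t)cos(4t) - C_2e^(-3t)sin(4t), q(t) = C_1e^(-3t)sin(4t) + 2C_1e^(-3t)cos(4t) + 2C_2e^(-3t)sin(4t) - C_2e^(-3t)cos(4t)

Coefficient matrix A = [[5, 4], [-20, -11]].
Characteristic polynomial det(A - λI) = λ^2 + 6λ + 25 = 0.
Eigenvalues λ = -3 ± 4i (complex conjugate pair).
For λ=-3+4i: an eigenvector is (-1,2) - i(0,1) = (-1, 2 - i).
A real fundamental pair from Re and Im of e^((-3+4i)t)v: X_1 = e^(-3t)(cos(4t)·(-1,2) + sin(4t)·(0,1)), X_2 = e^(-3t)(sin(4t)·(-1,2) - cos(4t)·(0,1)).
General solution: C_1X_1 + C_2X_2.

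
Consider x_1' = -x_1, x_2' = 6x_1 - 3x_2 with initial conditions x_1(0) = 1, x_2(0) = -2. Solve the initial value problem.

x_1(t) = e^(-t), x_2(t) = 3e^(-t) - 5e^(-3t)

Coefficient matrix A = [[-1, 0], [6, -3]].
Characteristic polynomial det(A - λI) = λ^2 + 4λ + 3 = 0.
Eigenvalues λ = -3, -1.
For λ=-3: (A-λI) row 1 is [2, 0], so an eigenvector is (0, -1).
For λ=-1: (A-λI) row 2 is [6, -2], so an eigenvector is (1, 3).
General solution: K_1e^(-3t)(0,-1) + K_2e^(-t)(1,3).
Applying x_1(0)=1, x_2(0)=-2 gives K_1=5, K_2=1.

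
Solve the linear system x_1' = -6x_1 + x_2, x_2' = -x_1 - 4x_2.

Coefficient matrix A = [[-6, 1], [-1, -4]].
Characteristic polynomial det(A - λI) = λ^2 + 10λ + 25 = 0.
Single eigenvalue λ = -5 with algebraic multiplicity 2.
Eigenvector v = (1,1); generalized eigenvector w with (A-λI)w=v is (-1,0).
General solution: e^(-5t)[c_1·v + c_2·(t·v + w)].

x_1(t) = c_1e^(-5t) + c_2te^(-5t) - c_2e^(-5t), x_2(t) = c_1e^(-5t) + c_2te^(-5t)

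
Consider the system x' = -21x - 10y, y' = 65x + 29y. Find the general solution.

Coefficient matrix A = [[-21, -10], [65, 29]].
Characteristic polynomial det(A - λI) = λ^2 - 8λ + 41 = 0.
Eigenvalues λ = 4 ± 5i (complex conjugate pair).
For λ=4+5i: an eigenvector is (1,-2) - i(-1,3) = (1 + i, -2 - 3i).
A real fundamental pair from Re and Im of e^((4+5i)t)v: X_1 = e^(4t)(cos(5t)·(1,-2) + sin(5t)·(-1,3)), X_2 = e^(4t)(sin(5t)·(1,-2) - cos(5t)·(-1,3)).
General solution: c_1X_1 + c_2X_2.

x(t) = -c_1e^(4t)sin(5t) + c_1e^(4t)cos(5t) + c_2e^(4t)sin(5t) + c_2e^(4t)cos(5t), y(t) = 3c_1e^(4t)sin(5t) - 2c_1e^(4t)cos(5t) - 2c_2e^(4t)sin(5t) - 3c_2e^(4t)cos(5t)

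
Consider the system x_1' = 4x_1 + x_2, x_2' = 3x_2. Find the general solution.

Coefficient matrix A = [[4, 1], [0, 3]].
Characteristic polynomial det(A - λI) = λ^2 - 7λ + 12 = 0.
Eigenvalues λ = 3, 4.
For λ=3: (A-λI) row 1 is [1, 1], so an eigenvector is (-1, 1).
For λ=4: (A-λI) row 1 is [0, 1], so an eigenvector is (1, 0).
General solution: c_1e^(3t)(-1,1) + c_2e^(4t)(1,0).

x_1(t) = -c_1e^(3t) + c_2e^(4t), x_2(t) = c_1e^(3t)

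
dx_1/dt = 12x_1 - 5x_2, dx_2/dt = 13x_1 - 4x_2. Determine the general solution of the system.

Coefficient matrix A = [[12, -5], [13, -4]].
Characteristic polynomial det(A - λI) = λ^2 - 8λ + 17 = 0.
Eigenvalues λ = 4 ± i (complex conjugate pair).
For λ=4+i: an eigenvector is (-1,-2) - i(2,3) = (-1 - 2i, -2 - 3i).
A real fundamental pair from Re and Im of e^((4+i)t)v: X_1 = e^(4t)(cos(t)·(-1,-2) + sin(t)·(2,3)), X_2 = e^(4t)(sin(t)·(-1,-2) - cos(t)·(2,3)).
General solution: C_1X_1 + C_2X_2.

x_1(t) = 2C_1e^(4t)sin(t) - C_1e^(4t)cos(t) - C_2e^(4t)sin(t) - 2C_2e^(4t)cos(t), x_2(t) = 3C_1e^(4t)sin(t) - 2C_1e^(4t)cos(t) - 2C_2e^(4t)sin(t) - 3C_2e^(4t)cos(t)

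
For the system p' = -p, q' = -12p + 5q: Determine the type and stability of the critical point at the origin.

saddle

A = [[-1,0],[-12,5]]; det(A-λI) = λ^2 - 4λ - 5.
λ = -1, 5: opposite signs.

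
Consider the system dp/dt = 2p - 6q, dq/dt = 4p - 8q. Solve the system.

Coefficient matrix A = [[2, -6], [4, -8]].
Characteristic polynomial det(A - λI) = λ^2 + 6λ + 8 = 0.
Eigenvalues λ = -2, -4.
For λ=-2: (A-λI) row 1 is [4, -6], so an eigenvector is (3, 2).
For λ=-4: (A-λI) row 1 is [6, -6], so an eigenvector is (1, 1).
General solution: C_1e^(-2t)(3,2) + C_2e^(-4t)(1,1).

p(t) = 3C_1e^(-2t) + C_2e^(-4t), q(t) = 2C_1e^(-2t) + C_2e^(-4t)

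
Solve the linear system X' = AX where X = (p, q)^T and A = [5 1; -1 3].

Coefficient matrix A = [[5, 1], [-1, 3]].
Characteristic polynomial det(A - λI) = λ^2 - 8λ + 16 = 0.
Single eigenvalue λ = 4 with algebraic multiplicity 2.
Eigenvector v = (1,-1); generalized eigenvector w with (A-λI)w=v is (-2,3).
General solution: e^(4t)[K_1·v + K_2·(t·v + w)].

p(t) = K_1e^(4t) + K_2te^(4t) - 2K_2e^(4t), q(t) = -K_1e^(4t) - K_2te^(4t) + 3K_2e^(4t)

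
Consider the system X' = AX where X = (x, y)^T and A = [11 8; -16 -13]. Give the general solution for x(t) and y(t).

x(t) = -c_1e^(-5t) + c_2e^(3t), y(t) = 2c_1e^(-5t) - c_2e^(3t)

Coefficient matrix A = [[11, 8], [-16, -13]].
Characteristic polynomial det(A - λI) = λ^2 + 2λ - 15 = 0.
Eigenvalues λ = -5, 3.
For λ=-5: (A-λI) row 1 is [16, 8], so an eigenvector is (-1, 2).
For λ=3: (A-λI) row 1 is [8, 8], so an eigenvector is (1, -1).
General solution: c_1e^(-5t)(-1,2) + c_2e^(3t)(1,-1).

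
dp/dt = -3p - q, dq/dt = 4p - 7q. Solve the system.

Coefficient matrix A = [[-3, -1], [4, -7]].
Characteristic polynomial det(A - λI) = λ^2 + 10λ + 25 = 0.
Single eigenvalue λ = -5 with algebraic multiplicity 2.
Eigenvector v = (1,2); generalized eigenvector w with (A-λI)w=v is (0,-1).
General solution: e^(-5t)[c_1·v + c_2·(t·v + w)].

p(t) = c_1e^(-5t) + c_2te^(-5t), q(t) = 2c_1e^(-5t) + 2c_2te^(-5t) - c_2e^(-5t)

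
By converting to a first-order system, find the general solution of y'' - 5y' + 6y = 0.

y(t) = K_1e^(3t) + K_2e^(2t)

Let x_1 = y, x_2 = y'. Then x_1' = x_2 and x_2' = -6x_1 + 5x_2.
A = [[0,1],[-6,5]]; det(A-λI) = λ^2 - 5λ + 6.
Eigenvalues λ = 3, 2 with eigenvectors (1,3), (1,2).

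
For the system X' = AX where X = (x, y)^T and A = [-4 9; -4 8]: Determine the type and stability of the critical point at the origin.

unstable improper node

A = [[-4,9],[-4,8]]; det(A-λI) = λ^2 - 4λ + 4.
repeated λ = 2 with a single eigenvector.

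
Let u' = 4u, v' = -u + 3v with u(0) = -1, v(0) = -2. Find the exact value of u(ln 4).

A = [[4,0],[-1,3]]; eigenvalues λ = 4, 3.
Eigenvectors: (1,-1) for λ=4, (0,-1) for λ=3.
From the initial condition, c_1 = -1, c_2 = 3.
u(ln 4) = (-1)(4^4)(1) + (3)(4^3)(0) = -256.

-256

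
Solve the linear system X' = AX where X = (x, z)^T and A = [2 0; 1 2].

Coefficient matrix A = [[2, 0], [1, 2]].
Characteristic polynomial det(A - λI) = λ^2 - 4λ + 4 = 0.
Single eigenvalue λ = 2 with algebraic multiplicity 2.
Eigenvector v = (0,1); generalized eigenvector w with (A-λI)w=v is (1,-1).
General solution: e^(2t)[c_1·v + c_2·(t·v + w)].

x(t) = c_2e^(2t), z(t) = c_1e^(2t) + c_2te^(2t) - c_2e^(2t)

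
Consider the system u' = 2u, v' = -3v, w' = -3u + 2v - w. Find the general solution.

u(t) = K_2e^(2t), v(t) = K_1e^(-3t), w(t) = -K_1e^(-3t) - K_2e^(2t) + K_3e^(-t)

Coefficient matrix A = [[2, 0, 0], [0, -3, 0], [-3, 2, -1]].
det(A - λI) = 0 gives eigenvalues λ = -3, 2, -1.
For λ=-3: eigenvector (0,1,-1).
For λ=2: eigenvector (1,0,-1).
For λ=-1: eigenvector (0,0,1).
General solution: K_1e^(-3t)(0,1,-1) + K_2e^(2t)(1,0,-1) + K_3e^(-t)(0,0,1).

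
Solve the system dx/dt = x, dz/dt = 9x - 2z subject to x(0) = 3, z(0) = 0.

x(t) = 3e^(t), z(t) = 9e^(t) - 9e^(-2t)

Coefficient matrix A = [[1, 0], [9, -2]].
Characteristic polynomial det(A - λI) = λ^2 + λ - 2 = 0.
Eigenvalues λ = -2, 1.
For λ=-2: (A-λI) row 1 is [3, 0], so an eigenvector is (0, 1).
For λ=1: (A-λI) row 2 is [9, -3], so an eigenvector is (1, 3).
General solution: C_1e^(-2t)(0,1) + C_2e^(t)(1,3).
Applying x(0)=3, z(0)=0 gives C_1=-9, C_2=3.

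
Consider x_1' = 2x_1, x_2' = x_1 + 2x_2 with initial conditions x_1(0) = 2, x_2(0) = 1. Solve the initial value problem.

Coefficient matrix A = [[2, 0], [1, 2]].
Characteristic polynomial det(A - λI) = λ^2 - 4λ + 4 = 0.
Single eigenvalue λ = 2 with algebraic multiplicity 2.
Eigenvector v = (0,-1); generalized eigenvector w with (A-λI)w=v is (-1,1).
General solution: e^(2t)[c_1·v + c_2·(t·v + w)].
Applying x_1(0)=2, x_2(0)=1 gives c_1=-3, c_2=-2.

x_1(t) = 2e^(2t), x_2(t) = 2te^(2t) + e^(2t)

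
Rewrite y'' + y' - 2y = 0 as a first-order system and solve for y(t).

y(t) = K_1e^(t) + K_2e^(-2t)

Let x_1 = y, x_2 = y'. Then x_1' = x_2 and x_2' = 2x_1 - x_2.
A = [[0,1],[2,-1]]; det(A-λI) = λ^2 + λ - 2.
Eigenvalues λ = 1, -2 with eigenvectors (1,1), (1,-2).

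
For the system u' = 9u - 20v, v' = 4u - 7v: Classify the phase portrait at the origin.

unstable spiral

A = [[9,-20],[4,-7]]; det(A-λI) = λ^2 - 2λ + 17.
λ = 1 ± 4i: positive real part.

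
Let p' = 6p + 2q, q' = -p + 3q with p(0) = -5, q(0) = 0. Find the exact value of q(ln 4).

3840

A = [[6,2],[-1,3]]; eigenvalues λ = 4, 5.
Eigenvectors: (-1,1) for λ=4, (2,-1) for λ=5.
From the initial condition, c_1 = -5, c_2 = -5.
q(ln 4) = (-5)(4^4)(1) + (-5)(4^5)(-1) = 3840.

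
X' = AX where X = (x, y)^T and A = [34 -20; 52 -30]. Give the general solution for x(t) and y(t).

Coefficient matrix A = [[34, -20], [52, -30]].
Characteristic polynomial det(A - λI) = λ^2 - 4λ + 20 = 0.
Eigenvalues λ = 2 ± 4i (complex conjugate pair).
For λ=2+4i: an eigenvector is (2,3) - i(1,2) = (2 - i, 3 - 2i).
A real fundamental pair from Re and Im of e^((2+4i)t)v: X_1 = e^(2t)(cos(4t)·(2,3) + sin(4t)·(1,2)), X_2 = e^(2t)(sin(4t)·(2,3) - cos(4t)·(1,2)).
General solution: C_1X_1 + C_2X_2.

x(t) = C_1e^(2t)sin(4t) + 2C_1e^(2t)cos(4t) + 2C_2e^(2t)sin(4t) - C_2e^(2t)cos(4t), y(t) = 2C_1e^(2t)sin(4t) + 3C_1e^(2t)cos(4t) + 3C_2e^(2t)sin(4t) - 2C_2e^(2t)cos(4t)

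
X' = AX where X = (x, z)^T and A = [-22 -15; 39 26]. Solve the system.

Coefficient matrix A = [[-22, -15], [39, 26]].
Characteristic polynomial det(A - λI) = λ^2 - 4λ + 13 = 0.
Eigenvalues λ = 2 ± 3i (complex conjugate pair).
For λ=2+3i: an eigenvector is (-1,2) - i(-2,3) = (-1 + 2i, 2 - 3i).
A real fundamental pair from Re and Im of e^((2+3i)t)v: X_1 = e^(2t)(cos(3t)·(-1,2) + sin(3t)·(-2,3)), X_2 = e^(2t)(sin(3t)·(-1,2) - cos(3t)·(-2,3)).
General solution: C_1X_1 + C_2X_2.

x(t) = -2C_1e^(2t)sin(3t) - C_1e^(2t)cos(3t) - C_2e^(2t)sin(3t) + 2C_2e^(2t)cos(3t), z(t) = 3C_1e^(2t)sin(3t) + 2C_1e^(2t)cos(3t) + 2C_2e^(2t)sin(3t) - 3C_2e^(2t)cos(3t)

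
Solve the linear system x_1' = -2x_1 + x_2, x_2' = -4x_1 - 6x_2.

x_1(t) = K_1e^(-4t) + K_2te^(-4t) - K_2e^(-4t), x_2(t) = -2K_1e^(-4t) - 2K_2te^(-4t) + 3K_2e^(-4t)

Coefficient matrix A = [[-2, 1], [-4, -6]].
Characteristic polynomial det(A - λI) = λ^2 + 8λ + 16 = 0.
Single eigenvalue λ = -4 with algebraic multiplicity 2.
Eigenvector v = (1,-2); generalized eigenvector w with (A-λI)w=v is (-1,3).
General solution: e^(-4t)[K_1·v + K_2·(t·v + w)].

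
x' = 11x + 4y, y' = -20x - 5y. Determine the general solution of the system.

x(t) = K_1e^(3t)cos(4t) + K_2e^(3t)sin(4t), y(t) = -K_1e^(3t)sin(4t) - 2K_1e^(3t)cos(4t) - 2K_2e^(3t)sin(4t) + K_2e^(3t)cos(4t)

Coefficient matrix A = [[11, 4], [-20, -5]].
Characteristic polynomial det(A - λI) = λ^2 - 6λ + 25 = 0.
Eigenvalues λ = 3 ± 4i (complex conjugate pair).
For λ=3+4i: an eigenvector is (1,-2) - i(0,-1) = (1, -2 + i).
A real fundamental pair from Re and Im of e^((3+4i)t)v: X_1 = e^(3t)(cos(4t)·(1,-2) + sin(4t)·(0,-1)), X_2 = e^(3t)(sin(4t)·(1,-2) - cos(4t)·(0,-1)).
General solution: K_1X_1 + K_2X_2.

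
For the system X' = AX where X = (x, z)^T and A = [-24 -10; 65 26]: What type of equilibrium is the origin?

A = [[-24,-10],[65,26]]; det(A-λI) = λ^2 - 2λ + 26.
λ = 1 ± 5i: positive real part.

unstable spiral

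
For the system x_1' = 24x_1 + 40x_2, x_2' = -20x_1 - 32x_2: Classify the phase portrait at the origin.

A = [[24,40],[-20,-32]]; det(A-λI) = λ^2 + 8λ + 32.
λ = -4 ± 4i: negative real part.

stable spiral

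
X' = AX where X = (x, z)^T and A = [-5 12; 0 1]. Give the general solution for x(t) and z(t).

Coefficient matrix A = [[-5, 12], [0, 1]].
Characteristic polynomial det(A - λI) = λ^2 + 4λ - 5 = 0.
Eigenvalues λ = -5, 1.
For λ=-5: (A-λI) row 1 is [0, 12], so an eigenvector is (-1, 0).
For λ=1: (A-λI) row 1 is [-6, 12], so an eigenvector is (-2, -1).
General solution: c_1e^(-5t)(-1,0) + c_2e^(t)(-2,-1).

x(t) = -c_1e^(-5t) - 2c_2e^(t), z(t) = -c_2e^(t)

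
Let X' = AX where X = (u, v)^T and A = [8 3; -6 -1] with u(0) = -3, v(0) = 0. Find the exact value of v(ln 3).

1404

A = [[8,3],[-6,-1]]; eigenvalues λ = 5, 2.
Eigenvectors: (1,-1) for λ=5, (-1,2) for λ=2.
From the initial condition, c_1 = -6, c_2 = -3.
v(ln 3) = (-6)(3^5)(-1) + (-3)(3^2)(2) = 1404.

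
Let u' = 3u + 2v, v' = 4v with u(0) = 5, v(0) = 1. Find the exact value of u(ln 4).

A = [[3,2],[0,4]]; eigenvalues λ = 4, 3.
Eigenvectors: (2,1) for λ=4, (1,0) for λ=3.
From the initial condition, c_1 = 1, c_2 = 3.
u(ln 4) = (1)(4^4)(2) + (3)(4^3)(1) = 704.

704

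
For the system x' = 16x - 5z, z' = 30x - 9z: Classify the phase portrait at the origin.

A = [[16,-5],[30,-9]]; det(A-λI) = λ^2 - 7λ + 6.
λ = 6, 1: both positive.

unstable node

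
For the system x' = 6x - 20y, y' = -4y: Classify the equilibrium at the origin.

saddle

A = [[6,-20],[0,-4]]; det(A-λI) = λ^2 - 2λ - 24.
λ = 6, -4: opposite signs.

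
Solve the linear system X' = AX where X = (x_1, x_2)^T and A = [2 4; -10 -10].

x_1(t) = -C_1e^(-4t)sin(2t) - C_1e^(-4t)cos(2t) - C_2e^(-4t)sin(2t) + C_2e^(-4t)cos(2t), x_2(t) = 2C_1e^(-4t)sin(2t) + C_1e^(-4t)cos(2t) + C_2e^(-4t)sin(2t) - 2C_2e^(-4t)cos(2t)

Coefficient matrix A = [[2, 4], [-10, -10]].
Characteristic polynomial det(A - λI) = λ^2 + 8λ + 20 = 0.
Eigenvalues λ = -4 ± 2i (complex conjugate pair).
For λ=-4+2i: an eigenvector is (-1,1) - i(-1,2) = (-1 + i, 1 - 2i).
A real fundamental pair from Re and Im of e^((-4+2i)t)v: X_1 = e^(-4t)(cos(2t)·(-1,1) + sin(2t)·(-1,2)), X_2 = e^(-4t)(sin(2t)·(-1,1) - cos(2t)·(-1,2)).
General solution: C_1X_1 + C_2X_2.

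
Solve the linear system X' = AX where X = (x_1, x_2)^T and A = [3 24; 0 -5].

x_1(t) = -c_1e^(3t) + 3c_2e^(-5t), x_2(t) = -c_2e^(-5t)

Coefficient matrix A = [[3, 24], [0, -5]].
Characteristic polynomial det(A - λI) = λ^2 + 2λ - 15 = 0.
Eigenvalues λ = 3, -5.
For λ=3: (A-λI) row 1 is [0, 24], so an eigenvector is (-1, 0).
For λ=-5: (A-λI) row 1 is [8, 24], so an eigenvector is (3, -1).
General solution: c_1e^(3t)(-1,0) + c_2e^(-5t)(3,-1).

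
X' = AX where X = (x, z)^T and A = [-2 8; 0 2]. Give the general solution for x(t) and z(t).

x(t) = c_1e^(-2t) - 2c_2e^(2t), z(t) = -c_2e^(2t)

Coefficient matrix A = [[-2, 8], [0, 2]].
Characteristic polynomial det(A - λI) = λ^2 - 4 = 0.
Eigenvalues λ = -2, 2.
For λ=-2: (A-λI) row 1 is [0, 8], so an eigenvector is (1, 0).
For λ=2: (A-λI) row 1 is [-4, 8], so an eigenvector is (-2, -1).
General solution: c_1e^(-2t)(1,0) + c_2e^(2t)(-2,-1).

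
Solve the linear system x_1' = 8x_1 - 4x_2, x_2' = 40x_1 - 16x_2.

x_1(t) = C_1e^(-4t)sin(4t) - C_2e^(-4t)cos(4t), x_2(t) = 3C_1e^(-4t)sin(4t) - C_1e^(-4t)cos(4t) - C_2e^(-4t)sin(4t) - 3C_2e^(-4t)cos(4t)

Coefficient matrix A = [[8, -4], [40, -16]].
Characteristic polynomial det(A - λI) = λ^2 + 8λ + 32 = 0.
Eigenvalues λ = -4 ± 4i (complex conjugate pair).
For λ=-4+4i: an eigenvector is (0,-1) - i(1,3) = (0 - i, -1 - 3i).
A real fundamental pair from Re and Im of e^((-4+4i)t)v: X_1 = e^(-4t)(cos(4t)·(0,-1) + sin(4t)·(1,3)), X_2 = e^(-4t)(sin(4t)·(0,-1) - cos(4t)·(1,3)).
General solution: C_1X_1 + C_2X_2.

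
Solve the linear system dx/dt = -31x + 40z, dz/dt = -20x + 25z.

Coefficient matrix A = [[-31, 40], [-20, 25]].
Characteristic polynomial det(A - λI) = λ^2 + 6λ + 25 = 0.
Eigenvalues λ = -3 ± 4i (complex conjugate pair).
For λ=-3+4i: an eigenvector is (-1,-1) - i(-3,-2) = (-1 + 3i, -1 + 2i).
A real fundamental pair from Re and Im of e^((-3+4i)t)v: X_1 = e^(-3t)(cos(4t)·(-1,-1) + sin(4t)·(-3,-2)), X_2 = e^(-3t)(sin(4t)·(-1,-1) - cos(4t)·(-3,-2)).
General solution: K_1X_1 + K_2X_2.

x(t) = -3K_1e^(-3t)sin(4t) - K_1e^(-3t)cos(4t) - K_2e^(-3t)sin(4t) + 3K_2e^(-3t)cos(4t), z(t) = -2K_1e^(-3t)sin(4t) - K_1e^(-3t)cos(4t) - K_2e^(-3t)sin(4t) + 2K_2e^(-3t)cos(4t)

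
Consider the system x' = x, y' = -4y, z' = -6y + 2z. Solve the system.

x(t) = K_1e^(t), y(t) = K_2e^(-4t), z(t) = K_2e^(-4t) + K_3e^(2t)

Coefficient matrix A = [[1, 0, 0], [0, -4, 0], [0, -6, 2]].
det(A - λI) = 0 gives eigenvalues λ = 1, -4, 2.
For λ=1: eigenvector (1,0,0).
For λ=-4: eigenvector (0,1,1).
For λ=2: eigenvector (0,0,1).
General solution: K_1e^(t)(1,0,0) + K_2e^(-4t)(0,1,1) + K_3e^(2t)(0,0,1).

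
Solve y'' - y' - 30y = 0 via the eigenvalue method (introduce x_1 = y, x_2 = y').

y(t) = c_1e^(6t) + c_2e^(-5t)

Let x_1 = y, x_2 = y'. Then x_1' = x_2 and x_2' = 30x_1 + x_2.
A = [[0,1],[30,1]]; det(A-λI) = λ^2 - λ - 30.
Eigenvalues λ = 6, -5 with eigenvectors (1,6), (1,-5).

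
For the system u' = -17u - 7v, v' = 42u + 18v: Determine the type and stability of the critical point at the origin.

saddle

A = [[-17,-7],[42,18]]; det(A-λI) = λ^2 - λ - 12.
λ = -3, 4: opposite signs.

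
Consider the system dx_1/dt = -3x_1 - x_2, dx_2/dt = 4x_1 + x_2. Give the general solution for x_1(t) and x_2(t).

x_1(t) = C_1e^(-t) + C_2te^(-t) - C_2e^(-t), x_2(t) = -2C_1e^(-t) - 2C_2te^(-t) + C_2e^(-t)

Coefficient matrix A = [[-3, -1], [4, 1]].
Characteristic polynomial det(A - λI) = λ^2 + 2λ + 1 = 0.
Single eigenvalue λ = -1 with algebraic multiplicity 2.
Eigenvector v = (1,-2); generalized eigenvector w with (A-λI)w=v is (-1,1).
General solution: e^(-t)[C_1·v + C_2·(t·v + w)].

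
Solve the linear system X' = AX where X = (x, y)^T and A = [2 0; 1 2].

x(t) = C_2e^(2t), y(t) = C_1e^(2t) + C_2te^(2t) - C_2e^(2t)

Coefficient matrix A = [[2, 0], [1, 2]].
Characteristic polynomial det(A - λI) = λ^2 - 4λ + 4 = 0.
Single eigenvalue λ = 2 with algebraic multiplicity 2.
Eigenvector v = (0,1); generalized eigenvector w with (A-λI)w=v is (1,-1).
General solution: e^(2t)[C_1·v + C_2·(t·v + w)].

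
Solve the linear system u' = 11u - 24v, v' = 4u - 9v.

u(t) = 2c_1e^(-t) - 3c_2e^(3t), v(t) = c_1e^(-t) - c_2e^(3t)

Coefficient matrix A = [[11, -24], [4, -9]].
Characteristic polynomial det(A - λI) = λ^2 - 2λ - 3 = 0.
Eigenvalues λ = -1, 3.
For λ=-1: (A-λI) row 1 is [12, -24], so an eigenvector is (2, 1).
For λ=3: (A-λI) row 1 is [8, -24], so an eigenvector is (-3, -1).
General solution: c_1e^(-t)(2,1) + c_2e^(3t)(-3,-1).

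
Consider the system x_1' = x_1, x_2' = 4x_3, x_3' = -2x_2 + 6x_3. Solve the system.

Coefficient matrix A = [[1, 0, 0], [0, 0, 4], [0, -2, 6]].
det(A - λI) = 0 gives eigenvalues λ = 1, 2, 4.
For λ=1: eigenvector (1,0,0).
For λ=2: eigenvector (0,2,1).
For λ=4: eigenvector (0,1,1).
General solution: K_1e^(t)(1,0,0) + K_2e^(2t)(0,2,1) + K_3e^(4t)(0,1,1).

x_1(t) = K_1e^(t), x_2(t) = 2K_2e^(2t) + K_3e^(4t), x_3(t) = K_2e^(2t) + K_3e^(4t)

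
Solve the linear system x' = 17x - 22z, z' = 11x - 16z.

x(t) = 2c_1e^(6t) - c_2e^(-5t), z(t) = c_1e^(6t) - c_2e^(-5t)

Coefficient matrix A = [[17, -22], [11, -16]].
Characteristic polynomial det(A - λI) = λ^2 - λ - 30 = 0.
Eigenvalues λ = 6, -5.
For λ=6: (A-λI) row 1 is [11, -22], so an eigenvector is (2, 1).
For λ=-5: (A-λI) row 1 is [22, -22], so an eigenvector is (-1, -1).
General solution: c_1e^(6t)(2,1) + c_2e^(-5t)(-1,-1).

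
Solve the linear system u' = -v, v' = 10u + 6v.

u(t) = K_1e^(3t)cos(t) + K_2e^(3t)sin(t), v(t) = K_1e^(3t)sin(t) - 3K_1e^(3t)cos(t) - 3K_2e^(3t)sin(t) - K_2e^(3t)cos(t)

Coefficient matrix A = [[0, -1], [10, 6]].
Characteristic polynomial det(A - λI) = λ^2 - 6λ + 10 = 0.
Eigenvalues λ = 3 ± i (complex conjugate pair).
For λ=3+i: an eigenvector is (1,-3) - i(0,1) = (1, -3 - i).
A real fundamental pair from Re and Im of e^((3+i)t)v: X_1 = e^(3t)(cos(t)·(1,-3) + sin(t)·(0,1)), X_2 = e^(3t)(sin(t)·(1,-3) - cos(t)·(0,1)).
General solution: K_1X_1 + K_2X_2.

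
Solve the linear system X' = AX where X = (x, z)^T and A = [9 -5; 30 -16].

Coefficient matrix A = [[9, -5], [30, -16]].
Characteristic polynomial det(A - λI) = λ^2 + 7λ + 6 = 0.
Eigenvalues λ = -6, -1.
For λ=-6: (A-λI) row 1 is [15, -5], so an eigenvector is (1, 3).
For λ=-1: (A-λI) row 1 is [10, -5], so an eigenvector is (-1, -2).
General solution: C_1e^(-6t)(1,3) + C_2e^(-t)(-1,-2).

x(t) = C_1e^(-6t) - C_2e^(-t), z(t) = 3C_1e^(-6t) - 2C_2e^(-t)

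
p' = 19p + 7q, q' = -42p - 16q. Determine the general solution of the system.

Coefficient matrix A = [[19, 7], [-42, -16]].
Characteristic polynomial det(A - λI) = λ^2 - 3λ - 10 = 0.
Eigenvalues λ = 5, -2.
For λ=5: (A-λI) row 1 is [14, 7], so an eigenvector is (1, -2).
For λ=-2: (A-λI) row 1 is [21, 7], so an eigenvector is (-1, 3).
General solution: c_1e^(5t)(1,-2) + c_2e^(-2t)(-1,3).

p(t) = c_1e^(5t) - c_2e^(-2t), q(t) = -2c_1e^(5t) + 3c_2e^(-2t)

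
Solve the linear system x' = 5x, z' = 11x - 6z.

x(t) = -C_2e^(5t), z(t) = C_1e^(-6t) - C_2e^(5t)

Coefficient matrix A = [[5, 0], [11, -6]].
Characteristic polynomial det(A - λI) = λ^2 + λ - 30 = 0.
Eigenvalues λ = -6, 5.
For λ=-6: (A-λI) row 1 is [11, 0], so an eigenvector is (0, 1).
For λ=5: (A-λI) row 2 is [11, -11], so an eigenvector is (-1, -1).
General solution: C_1e^(-6t)(0,1) + C_2e^(5t)(-1,-1).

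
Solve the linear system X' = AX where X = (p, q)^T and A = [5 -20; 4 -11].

p(t) = -2C_1e^(-3t)sin(4t) - C_1e^(-3t)cos(4t) - C_2e^(-3t)sin(4t) + 2C_2e^(-3t)cos(4t), q(t) = -C_1e^(-3t)sin(4t) + C_2e^(-3t)cos(4t)

Coefficient matrix A = [[5, -20], [4, -11]].
Characteristic polynomial det(A - λI) = λ^2 + 6λ + 25 = 0.
Eigenvalues λ = -3 ± 4i (complex conjugate pair).
For λ=-3+4i: an eigenvector is (-1,0) - i(-2,-1) = (-1 + 2i, 0 + i).
A real fundamental pair from Re and Im of e^((-3+4i)t)v: X_1 = e^(-3t)(cos(4t)·(-1,0) + sin(4t)·(-2,-1)), X_2 = e^(-3t)(sin(4t)·(-1,0) - cos(4t)·(-2,-1)).
General solution: C_1X_1 + C_2X_2.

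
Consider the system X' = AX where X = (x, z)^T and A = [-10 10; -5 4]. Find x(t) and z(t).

x(t) = 3K_1e^(-3t)sin(t) + K_1e^(-3t)cos(t) + K_2e^(-3t)sin(t) - 3K_2e^(-3t)cos(t), z(t) = 2K_1e^(-3t)sin(t) + K_1e^(-3t)cos(t) + K_2e^(-3t)sin(t) - 2K_2e^(-3t)cos(t)

Coefficient matrix A = [[-10, 10], [-5, 4]].
Characteristic polynomial det(A - λI) = λ^2 + 6λ + 10 = 0.
Eigenvalues λ = -3 ± i (complex conjugate pair).
For λ=-3+i: an eigenvector is (1,1) - i(3,2) = (1 - 3i, 1 - 2i).
A real fundamental pair from Re and Im of e^((-3+i)t)v: X_1 = e^(-3t)(cos(t)·(1,1) + sin(t)·(3,2)), X_2 = e^(-3t)(sin(t)·(1,1) - cos(t)·(3,2)).
General solution: K_1X_1 + K_2X_2.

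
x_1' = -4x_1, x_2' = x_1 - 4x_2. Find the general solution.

x_1(t) = -K_2e^(-4t), x_2(t) = -K_1e^(-4t) - K_2te^(-4t) + 2K_2e^(-4t)

Coefficient matrix A = [[-4, 0], [1, -4]].
Characteristic polynomial det(A - λI) = λ^2 + 8λ + 16 = 0.
Single eigenvalue λ = -4 with algebraic multiplicity 2.
Eigenvector v = (0,-1); generalized eigenvector w with (A-λI)w=v is (-1,2).
General solution: e^(-4t)[K_1·v + K_2·(t·v + w)].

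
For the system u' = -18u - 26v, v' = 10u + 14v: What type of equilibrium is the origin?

stable spiral

A = [[-18,-26],[10,14]]; det(A-λI) = λ^2 + 4λ + 8.
λ = -2 ± 2i: negative real part.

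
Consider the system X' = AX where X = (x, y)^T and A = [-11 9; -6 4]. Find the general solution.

x(t) = -3K_1e^(-5t) - K_2e^(-2t), y(t) = -2K_1e^(-5t) - K_2e^(-2t)

Coefficient matrix A = [[-11, 9], [-6, 4]].
Characteristic polynomial det(A - λI) = λ^2 + 7λ + 10 = 0.
Eigenvalues λ = -5, -2.
For λ=-5: (A-λI) row 1 is [-6, 9], so an eigenvector is (-3, -2).
For λ=-2: (A-λI) row 1 is [-9, 9], so an eigenvector is (-1, -1).
General solution: K_1e^(-5t)(-3,-2) + K_2e^(-2t)(-1,-1).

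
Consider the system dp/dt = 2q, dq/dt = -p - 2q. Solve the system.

p(t) = -C_1e^(-t)sin(t) - C_1e^(-t)cos(t) - C_2e^(-t)sin(t) + C_2e^(-t)cos(t), q(t) = C_1e^(-t)sin(t) - C_2e^(-t)cos(t)

Coefficient matrix A = [[0, 2], [-1, -2]].
Characteristic polynomial det(A - λI) = λ^2 + 2λ + 2 = 0.
Eigenvalues λ = -1 ± i (complex conjugate pair).
For λ=-1+i: an eigenvector is (-1,0) - i(-1,1) = (-1 + i, 0 - i).
A real fundamental pair from Re and Im of e^((-1+i)t)v: X_1 = e^(-t)(cos(t)·(-1,0) + sin(t)·(-1,1)), X_2 = e^(-t)(sin(t)·(-1,0) - cos(t)·(-1,1)).
General solution: C_1X_1 + C_2X_2.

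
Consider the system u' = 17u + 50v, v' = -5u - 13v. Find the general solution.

u(t) = -C_1e^(2t)sin(5t) + 3C_1e^(2t)cos(5t) + 3C_2e^(2t)sin(5t) + C_2e^(2t)cos(5t), v(t) = -C_1e^(2t)cos(5t) - C_2e^(2t)sin(5t)

Coefficient matrix A = [[17, 50], [-5, -13]].
Characteristic polynomial det(A - λI) = λ^2 - 4λ + 29 = 0.
Eigenvalues λ = 2 ± 5i (complex conjugate pair).
For λ=2+5i: an eigenvector is (3,-1) - i(-1,0) = (3 + i, -1).
A real fundamental pair from Re and Im of e^((2+5i)t)v: X_1 = e^(2t)(cos(5t)·(3,-1) + sin(5t)·(-1,0)), X_2 = e^(2t)(sin(5t)·(3,-1) - cos(5t)·(-1,0)).
General solution: C_1X_1 + C_2X_2.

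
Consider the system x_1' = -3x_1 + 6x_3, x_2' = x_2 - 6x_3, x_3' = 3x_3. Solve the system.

x_1(t) = c_1e^(-3t) + c_3e^(3t), x_2(t) = c_2e^(t) - 3c_3e^(3t), x_3(t) = c_3e^(3t)

Coefficient matrix A = [[-3, 0, 6], [0, 1, -6], [0, 0, 3]].
det(A - λI) = 0 gives eigenvalues λ = -3, 1, 3.
For λ=-3: eigenvector (1,0,0).
For λ=1: eigenvector (0,1,0).
For λ=3: eigenvector (1,-3,1).
General solution: c_1e^(-3t)(1,0,0) + c_2e^(t)(0,1,0) + c_3e^(3t)(1,-3,1).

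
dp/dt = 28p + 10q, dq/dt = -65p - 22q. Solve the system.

Coefficient matrix A = [[28, 10], [-65, -22]].
Characteristic polynomial det(A - λI) = λ^2 - 6λ + 34 = 0.
Eigenvalues λ = 3 ± 5i (complex conjugate pair).
For λ=3+5i: an eigenvector is (1,-3) - i(-1,2) = (1 + i, -3 - 2i).
A real fundamental pair from Re and Im of e^((3+5i)t)v: X_1 = e^(3t)(cos(5t)·(1,-3) + sin(5t)·(-1,2)), X_2 = e^(3t)(sin(5t)·(1,-3) - cos(5t)·(-1,2)).
General solution: K_1X_1 + K_2X_2.

p(t) = -K_1e^(3t)sin(5t) + K_1e^(3t)cos(5t) + K_2e^(3t)sin(5t) + K_2e^(3t)cos(5t), q(t) = 2K_1e^(3t)sin(5t) - 3K_1e^(3t)cos(5t) - 3K_2e^(3t)sin(5t) - 2K_2e^(3t)cos(5t)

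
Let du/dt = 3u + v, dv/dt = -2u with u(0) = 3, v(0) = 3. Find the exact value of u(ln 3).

A = [[3,1],[-2,0]]; eigenvalues λ = 1, 2.
Eigenvectors: (-1,2) for λ=1, (1,-1) for λ=2.
From the initial condition, c_1 = 6, c_2 = 9.
u(ln 3) = (6)(3^1)(-1) + (9)(3^2)(1) = 63.

63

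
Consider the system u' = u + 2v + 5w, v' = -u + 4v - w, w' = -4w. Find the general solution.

u(t) = 2C_1e^(2t) + C_2e^(3t) - C_3e^(-4t), v(t) = C_1e^(2t) + C_2e^(3t), w(t) = C_3e^(-4t)

Coefficient matrix A = [[1, 2, 5], [-1, 4, -1], [0, 0, -4]].
det(A - λI) = 0 gives eigenvalues λ = 2, 3, -4.
For λ=2: eigenvector (2,1,0).
For λ=3: eigenvector (1,1,0).
For λ=-4: eigenvector (-1,0,1).
General solution: C_1e^(2t)(2,1,0) + C_2e^(3t)(1,1,0) + C_3e^(-4t)(-1,0,1).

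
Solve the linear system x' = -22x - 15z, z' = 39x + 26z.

Coefficient matrix A = [[-22, -15], [39, 26]].
Characteristic polynomial det(A - λI) = λ^2 - 4λ + 13 = 0.
Eigenvalues λ = 2 ± 3i (complex conjugate pair).
For λ=2+3i: an eigenvector is (1,-2) - i(2,-3) = (1 - 2i, -2 + 3i).
A real fundamental pair from Re and Im of e^((2+3i)t)v: X_1 = e^(2t)(cos(3t)·(1,-2) + sin(3t)·(2,-3)), X_2 = e^(2t)(sin(3t)·(1,-2) - cos(3t)·(2,-3)).
General solution: c_1X_1 + c_2X_2.

x(t) = 2c_1e^(2t)sin(3t) + c_1e^(2t)cos(3t) + c_2e^(2t)sin(3t) - 2c_2e^(2t)cos(3t), z(t) = -3c_1e^(2t)sin(3t) - 2c_1e^(2t)cos(3t) - 2c_2e^(2t)sin(3t) + 3c_2e^(2t)cos(3t)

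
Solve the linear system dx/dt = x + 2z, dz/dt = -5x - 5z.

Coefficient matrix A = [[1, 2], [-5, -5]].
Characteristic polynomial det(A - λI) = λ^2 + 4λ + 5 = 0.
Eigenvalues λ = -2 ± i (complex conjugate pair).
For λ=-2+i: an eigenvector is (-1,1) - i(-1,2) = (-1 + i, 1 - 2i).
A real fundamental pair from Re and Im of e^((-2+i)t)v: X_1 = e^(-2t)(cos(t)·(-1,1) + sin(t)·(-1,2)), X_2 = e^(-2t)(sin(t)·(-1,1) - cos(t)·(-1,2)).
General solution: C_1X_1 + C_2X_2.

x(t) = -C_1e^(-2t)sin(t) - C_1e^(-2t)cos(t) - C_2e^(-2t)sin(t) + C_2e^(-2t)cos(t), z(t) = 2C_1e^(-2t)sin(t) + C_1e^(-2t)cos(t) + C_2e^(-2t)sin(t) - 2C_2e^(-2t)cos(t)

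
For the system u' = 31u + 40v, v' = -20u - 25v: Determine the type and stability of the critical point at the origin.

A = [[31,40],[-20,-25]]; det(A-λI) = λ^2 - 6λ + 25.
λ = 3 ± 4i: positive real part.

unstable spiral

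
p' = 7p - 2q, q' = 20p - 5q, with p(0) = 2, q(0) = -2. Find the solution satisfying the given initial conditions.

Coefficient matrix A = [[7, -2], [20, -5]].
Characteristic polynomial det(A - λI) = λ^2 - 2λ + 5 = 0.
Eigenvalues λ = 1 ± 2i (complex conjugate pair).
For λ=1+2i: an eigenvector is (1,3) - i(0,1) = (1, 3 - i).
A real fundamental pair from Re and Im of e^((1+2i)t)v: X_1 = e^(t)(cos(2t)·(1,3) + sin(2t)·(0,1)), X_2 = e^(t)(sin(2t)·(1,3) - cos(2t)·(0,1)).
General solution: C_1X_1 + C_2X_2.
Applying p(0)=2, q(0)=-2 gives C_1=2, C_2=8.

p(t) = 8e^(t)sin(2t) + 2e^(t)cos(2t), q(t) = 26e^(t)sin(2t) - 2e^(t)cos(2t)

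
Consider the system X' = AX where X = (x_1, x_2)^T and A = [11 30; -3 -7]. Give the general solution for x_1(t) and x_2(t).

Coefficient matrix A = [[11, 30], [-3, -7]].
Characteristic polynomial det(A - λI) = λ^2 - 4λ + 13 = 0.
Eigenvalues λ = 2 ± 3i (complex conjugate pair).
For λ=2+3i: an eigenvector is (1,0) - i(3,-1) = (1 - 3i, 0 + i).
A real fundamental pair from Re and Im of e^((2+3i)t)v: X_1 = e^(2t)(cos(3t)·(1,0) + sin(3t)·(3,-1)), X_2 = e^(2t)(sin(3t)·(1,0) - cos(3t)·(3,-1)).
General solution: C_1X_1 + C_2X_2.

x_1(t) = 3C_1e^(2t)sin(3t) + C_1e^(2t)cos(3t) + C_2e^(2t)sin(3t) - 3C_2e^(2t)cos(3t), x_2(t) = -C_1e^(2t)sin(3t) + C_2e^(2t)cos(3t)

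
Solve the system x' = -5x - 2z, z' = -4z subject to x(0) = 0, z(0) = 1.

Coefficient matrix A = [[-5, -2], [0, -4]].
Characteristic polynomial det(A - λI) = λ^2 + 9λ + 20 = 0.
Eigenvalues λ = -5, -4.
For λ=-5: (A-λI) row 1 is [0, -2], so an eigenvector is (1, 0).
For λ=-4: (A-λI) row 1 is [-1, -2], so an eigenvector is (2, -1).
General solution: C_1e^(-5t)(1,0) + C_2e^(-4t)(2,-1).
Applying x(0)=0, z(0)=1 gives C_1=2, C_2=-1.

x(t) = -2e^(-4t) + 2e^(-5t), z(t) = e^(-4t)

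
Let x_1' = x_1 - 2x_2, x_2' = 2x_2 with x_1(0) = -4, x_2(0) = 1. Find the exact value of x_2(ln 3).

9

A = [[1,-2],[0,2]]; eigenvalues λ = 1, 2.
Eigenvectors: (-1,0) for λ=1, (-2,1) for λ=2.
From the initial condition, c_1 = 2, c_2 = 1.
x_2(ln 3) = (2)(3^1)(0) + (1)(3^2)(1) = 9.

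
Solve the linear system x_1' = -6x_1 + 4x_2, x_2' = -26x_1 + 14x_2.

x_1(t) = c_1e^(4t)sin(2t) + c_1e^(4t)cos(2t) + c_2e^(4t)sin(2t) - c_2e^(4t)cos(2t), x_2(t) = 2c_1e^(4t)sin(2t) + 3c_1e^(4t)cos(2t) + 3c_2e^(4t)sin(2t) - 2c_2e^(4t)cos(2t)

Coefficient matrix A = [[-6, 4], [-26, 14]].
Characteristic polynomial det(A - λI) = λ^2 - 8λ + 20 = 0.
Eigenvalues λ = 4 ± 2i (complex conjugate pair).
For λ=4+2i: an eigenvector is (1,3) - i(1,2) = (1 - i, 3 - 2i).
A real fundamental pair from Re and Im of e^((4+2i)t)v: X_1 = e^(4t)(cos(2t)·(1,3) + sin(2t)·(1,2)), X_2 = e^(4t)(sin(2t)·(1,3) - cos(2t)·(1,2)).
General solution: c_1X_1 + c_2X_2.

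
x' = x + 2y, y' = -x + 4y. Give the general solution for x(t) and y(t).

x(t) = 2c_1e^(2t) + c_2e^(3t), y(t) = c_1e^(2t) + c_2e^(3t)

Coefficient matrix A = [[1, 2], [-1, 4]].
Characteristic polynomial det(A - λI) = λ^2 - 5λ + 6 = 0.
Eigenvalues λ = 2, 3.
For λ=2: (A-λI) row 1 is [-1, 2], so an eigenvector is (2, 1).
For λ=3: (A-λI) row 1 is [-2, 2], so an eigenvector is (1, 1).
General solution: c_1e^(2t)(2,1) + c_2e^(3t)(1,1).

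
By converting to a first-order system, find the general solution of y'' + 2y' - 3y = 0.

Let x_1 = y, x_2 = y'. Then x_1' = x_2 and x_2' = 3x_1 - 2x_2.
A = [[0,1],[3,-2]]; det(A-λI) = λ^2 + 2λ - 3.
Eigenvalues λ = 1, -3 with eigenvectors (1,1), (1,-3).

y(t) = C_1e^(t) + C_2e^(-3t)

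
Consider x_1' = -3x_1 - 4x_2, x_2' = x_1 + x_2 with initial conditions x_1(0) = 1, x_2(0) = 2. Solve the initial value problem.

Coefficient matrix A = [[-3, -4], [1, 1]].
Characteristic polynomial det(A - λI) = λ^2 + 2λ + 1 = 0.
Single eigenvalue λ = -1 with algebraic multiplicity 2.
Eigenvector v = (2,-1); generalized eigenvector w with (A-λI)w=v is (1,-1).
General solution: e^(-t)[c_1·v + c_2·(t·v + w)].
Applying x_1(0)=1, x_2(0)=2 gives c_1=3, c_2=-5.

x_1(t) = -10te^(-t) + e^(-t), x_2(t) = 5te^(-t) + 2e^(-t)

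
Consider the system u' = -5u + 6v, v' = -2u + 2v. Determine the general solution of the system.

Coefficient matrix A = [[-5, 6], [-2, 2]].
Characteristic polynomial det(A - λI) = λ^2 + 3λ + 2 = 0.
Eigenvalues λ = -1, -2.
For λ=-1: (A-λI) row 1 is [-4, 6], so an eigenvector is (-3, -2).
For λ=-2: (A-λI) row 1 is [-3, 6], so an eigenvector is (2, 1).
General solution: K_1e^(-t)(-3,-2) + K_2e^(-2t)(2,1).

u(t) = -3K_1e^(-t) + 2K_2e^(-2t), v(t) = -2K_1e^(-t) + K_2e^(-2t)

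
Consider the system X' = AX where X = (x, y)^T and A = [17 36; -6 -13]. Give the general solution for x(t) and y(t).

x(t) = -2K_1e^(-t) + 3K_2e^(5t), y(t) = K_1e^(-t) - K_2e^(5t)

Coefficient matrix A = [[17, 36], [-6, -13]].
Characteristic polynomial det(A - λI) = λ^2 - 4λ - 5 = 0.
Eigenvalues λ = -1, 5.
For λ=-1: (A-λI) row 1 is [18, 36], so an eigenvector is (-2, 1).
For λ=5: (A-λI) row 1 is [12, 36], so an eigenvector is (3, -1).
General solution: K_1e^(-t)(-2,1) + K_2e^(5t)(3,-1).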